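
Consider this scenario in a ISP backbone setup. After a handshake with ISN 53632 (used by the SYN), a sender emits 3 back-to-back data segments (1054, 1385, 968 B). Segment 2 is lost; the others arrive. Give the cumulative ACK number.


SYN uses sequence number 53632; first data byte = ISN + 1 = 53633.
Segment 1: SEQ = 53633, len = 1054 B, covers [53633, 54686]
Segment 2: SEQ = 54687, len = 1385 B, covers [54687, 56071] [LOST]
Segment 3: SEQ = 56072, len = 968 B, covers [56072, 57039]
In-order data received: bytes [53633, 54686] (segments 1..1).
Segment 2 missing -> gap begins at byte 54687; later segments buffered out of order.
Cumulative ACK = next expected in-order byte = 53633 + 1054 = 54687

54687


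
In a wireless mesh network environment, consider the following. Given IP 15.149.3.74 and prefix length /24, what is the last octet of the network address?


Given: IP = 15.149.3.74, prefix = /24
Subnet mask = 255.255.255.0
Last octet of IP: 74
Last octet of mask: 0
Network last octet = 74 AND 0 = 0

0


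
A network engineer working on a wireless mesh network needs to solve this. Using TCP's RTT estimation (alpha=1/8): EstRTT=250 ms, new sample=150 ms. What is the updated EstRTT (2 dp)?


Given: EstRTT = 250 ms, SampleRTT = 150 ms, alpha = 1/8
New EstRTT = (1 - alpha) * EstRTT + alpha * SampleRTT
(7/8) * 250 = 218.75
(1/8) * 150 = 18.75
New EstRTT = 218.75 + 18.75 = 237.5 ms -> 237.50 ms (2 dp)

237.50


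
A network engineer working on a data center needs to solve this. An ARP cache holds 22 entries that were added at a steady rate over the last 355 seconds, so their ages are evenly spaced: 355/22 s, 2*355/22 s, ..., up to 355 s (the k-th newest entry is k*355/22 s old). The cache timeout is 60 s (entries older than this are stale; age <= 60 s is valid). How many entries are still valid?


Ages are k * 355/22 s for k = 1..22 (spacing = 16.1364 s).
Entry k is valid iff k * 355/22 <= 60 iff k <= 22 * 60 / 355 = 3.7183
n_valid = floor(3.7183) = 3
(n_stale = 22 - 3 = 19)

3


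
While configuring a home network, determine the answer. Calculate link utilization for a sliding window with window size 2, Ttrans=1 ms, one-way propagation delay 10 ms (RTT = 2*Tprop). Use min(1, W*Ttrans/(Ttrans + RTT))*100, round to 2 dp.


Given: W = 2, Ttrans = 1 ms, RTT = 20 ms (= 2 * Tprop, Tprop = 10 ms)
Cycle time = Ttrans + RTT = 1 + 20 = 21 ms (first packet sent until its ACK returns)
W * Ttrans = 2 * 1 = 2 ms of sending per cycle
W * Ttrans / (Ttrans + RTT) = 2 / 21 = 0.095238
U = min(1, 0.095238) = 0.095238
U% = 9.52%

9.52


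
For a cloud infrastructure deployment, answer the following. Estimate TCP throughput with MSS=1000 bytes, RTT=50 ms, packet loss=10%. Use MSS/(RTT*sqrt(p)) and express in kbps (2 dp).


Given: MSS = 1000 bytes, RTT = 50 ms, loss = 10%
RTT in seconds = 50 / 1000 = 0.05
Loss rate = 10% = 0.1
sqrt(loss) = sqrt(0.1) = 0.316227766017
Throughput (bytes/s) = 1000 / (0.05 * 0.316227766017) = 63245.5532
Throughput (kbps) = 63245.5532 * 8 / 1000 = 505.964426 -> 505.96 kbps (2 dp)

505.96


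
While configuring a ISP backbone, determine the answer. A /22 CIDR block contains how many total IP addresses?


Given: CIDR prefix /22
Host bits = 32 - 22 = 10
Total addresses = 2^10 = 1024

1024


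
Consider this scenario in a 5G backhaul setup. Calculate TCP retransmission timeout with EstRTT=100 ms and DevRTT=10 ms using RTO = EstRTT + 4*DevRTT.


Given: EstRTT = 100 ms, DevRTT = 10 ms
Timeout = EstRTT + 4 * DevRTT
4 * DevRTT = 4 * 10 = 40
Timeout = 100 + 40 = 140 ms

140


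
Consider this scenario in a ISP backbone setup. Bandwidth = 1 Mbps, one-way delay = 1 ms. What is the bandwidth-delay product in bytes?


Given: bandwidth = 1 Mbps, delay = 1 ms
BDP in bits = 1 * 10^6 * 1 / 1000
BDP in bits = 1000
BDP in bytes = 1000 / 8 = 125

125


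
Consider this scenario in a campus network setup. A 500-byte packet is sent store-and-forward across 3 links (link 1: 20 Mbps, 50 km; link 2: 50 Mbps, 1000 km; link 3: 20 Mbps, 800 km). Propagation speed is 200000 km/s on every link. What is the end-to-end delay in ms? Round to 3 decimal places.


Packet = 500 bytes = 4000 bits. Store-and-forward: sum (t_trans + t_prop) per link.
Link 1: t_trans = 4000/(20*10^6) s = 0.2000 ms; t_prop = 50/200000 s = 0.2500 ms; subtotal = 0.4500 ms
Link 2: t_trans = 4000/(50*10^6) s = 0.0800 ms; t_prop = 1000/200000 s = 5.0000 ms; subtotal = 5.0800 ms
Link 3: t_trans = 4000/(20*10^6) s = 0.2000 ms; t_prop = 800/200000 s = 4.0000 ms; subtotal = 4.2000 ms
End-to-end = 0.4500 + 5.0800 + 4.2000 = 9.7300 ms -> 9.730 ms (3 dp)

9.730


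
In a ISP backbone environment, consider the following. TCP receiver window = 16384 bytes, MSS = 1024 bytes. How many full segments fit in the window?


Given: RWND = 16384 bytes, MSS = 1024 bytes
Full segments = floor(RWND / MSS)
Full segments = floor(16384 / 1024)
Full segments = floor(16.0) = 16

16


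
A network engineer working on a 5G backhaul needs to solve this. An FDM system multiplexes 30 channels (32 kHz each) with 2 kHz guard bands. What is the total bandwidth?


Given: 30 channels, 32 kHz each, guard = 2 kHz
Channel bandwidth = 30 * 32 = 960 kHz
Guard bands = 29 gaps * 2 kHz = 58 kHz
Total = 960 + 58 = 1018 kHz

1018


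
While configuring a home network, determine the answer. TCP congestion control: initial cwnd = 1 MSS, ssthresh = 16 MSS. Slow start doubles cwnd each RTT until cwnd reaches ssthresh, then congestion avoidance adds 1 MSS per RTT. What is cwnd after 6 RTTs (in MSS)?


RTT 0: cwnd = 1 MSS (initial)
RTT 1: cwnd = 2 MSS (slow start, doubled)
RTT 2: cwnd = 4 MSS (slow start, doubled)
RTT 3: cwnd = 8 MSS (slow start, doubled)
RTT 4: cwnd = 16 MSS (slow start, doubled)
RTT 5: cwnd = 17 MSS (congestion avoidance, +1)
RTT 6: cwnd = 18 MSS (congestion avoidance, +1)

18


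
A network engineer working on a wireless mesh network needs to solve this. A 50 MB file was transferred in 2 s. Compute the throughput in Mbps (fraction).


Given: file = 50 MB, time = 2 s
File in Mb = 50 * 8 = 400 Mb
Throughput = 400 / 2 Mbps
Throughput = 200 Mbps

200


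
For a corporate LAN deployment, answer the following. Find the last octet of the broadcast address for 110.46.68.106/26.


Given: IP = 110.46.68.106, prefix = /26
Host bits = 32 - 26 = 6
Network last octet = 106 AND mask = 64
Host part size = 2^6 - 1 = 63
Broadcast last octet = 64 OR 63 = 127

127


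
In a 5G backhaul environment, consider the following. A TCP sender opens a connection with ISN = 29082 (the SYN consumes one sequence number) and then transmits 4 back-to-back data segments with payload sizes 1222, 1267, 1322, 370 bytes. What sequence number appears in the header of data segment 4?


The SYN occupies sequence number ISN = 29082, so the first data byte is ISN + 1 = 29083.
SEQ of data segment i = (ISN + 1) + sum of payload sizes of segments 1..i-1.
Segment 1: SEQ = 29083, payload = 1222 bytes
Segment 2: SEQ = 30305, payload = 1267 bytes
Segment 3: SEQ = 31572, payload = 1322 bytes
Segment 4: SEQ = 32894, payload = 370 bytes
SEQ of segment 4 = 29083 + 1222 + 1267 + 1322 = 32894

32894


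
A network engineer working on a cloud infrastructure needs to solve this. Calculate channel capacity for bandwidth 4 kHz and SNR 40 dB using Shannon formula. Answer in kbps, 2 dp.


Given: B = 4 kHz, SNR = 40 dB
SNR linear = 10^(40/10) = 10000
1 + SNR = 10001
log2(10001) = 13.2878566418
C = 4 * 1000 * 13.2878566418 = 53151.4266 bps
C = 53.151427 kbps -> 53.15 kbps (2 dp)

53.15


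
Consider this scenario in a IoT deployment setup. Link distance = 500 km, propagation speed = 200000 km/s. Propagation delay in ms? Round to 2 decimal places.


Given: distance = 500 km, speed = 200000 km/s
Delay = distance / speed = 500 / 200000 seconds
Delay in ms = 500 * 1000 / 200000
Delay = 2.5000 ms
Rounded to 2 dp = 2.50 ms

2.50


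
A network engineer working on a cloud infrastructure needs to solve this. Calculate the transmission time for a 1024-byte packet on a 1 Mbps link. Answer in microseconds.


Given: packet = 1024 bytes, bandwidth = 1 Mbps
Packet in bits = 1024 * 8 = 8192 bits
Bandwidth = 1 * 10^6 = 1000000 bps
Time = 8192 / 1000000 seconds
Time in us = 8192 * 10^6 / 1000000 = 8192

8192


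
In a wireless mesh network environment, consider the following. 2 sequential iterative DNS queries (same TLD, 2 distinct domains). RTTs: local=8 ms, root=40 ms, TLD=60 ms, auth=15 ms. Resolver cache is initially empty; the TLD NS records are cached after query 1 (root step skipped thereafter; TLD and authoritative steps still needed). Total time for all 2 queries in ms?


Lookup 1 (cold cache): local + root + TLD + auth = 8 + 40 + 60 + 15 = 123 ms
Lookups 2..2 (TLD NS cached -> skip root; new domain -> still ask TLD and auth): local + TLD + auth = 8 + 60 + 15 = 83 ms each
Remaining 1 lookups: 1 * 83 = 83 ms
Total = 123 + 83 = 206 ms

206


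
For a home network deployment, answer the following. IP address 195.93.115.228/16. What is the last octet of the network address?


Given: IP = 195.93.115.228, prefix = /16
Subnet mask = 255.255.0.0
Last octet of IP: 228
Last octet of mask: 0
Network last octet = 228 AND 0 = 0

0


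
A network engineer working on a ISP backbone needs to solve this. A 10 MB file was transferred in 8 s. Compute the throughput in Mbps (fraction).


Given: file = 10 MB, time = 8 s
File in Mb = 10 * 8 = 80 Mb
Throughput = 80 / 8 Mbps
Throughput = 10 Mbps

10


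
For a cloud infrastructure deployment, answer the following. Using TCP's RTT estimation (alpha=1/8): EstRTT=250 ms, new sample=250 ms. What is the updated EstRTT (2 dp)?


Given: EstRTT = 250 ms, SampleRTT = 250 ms, alpha = 1/8
New EstRTT = (1 - alpha) * EstRTT + alpha * SampleRTT
(7/8) * 250 = 218.75
(1/8) * 250 = 31.25
New EstRTT = 218.75 + 31.25 = 250 ms -> 250.00 ms (2 dp)

250.00


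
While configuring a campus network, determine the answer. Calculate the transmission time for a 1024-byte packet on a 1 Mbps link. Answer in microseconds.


Given: packet = 1024 bytes, bandwidth = 1 Mbps
Packet in bits = 1024 * 8 = 8192 bits
Bandwidth = 1 * 10^6 = 1000000 bps
Time = 8192 / 1000000 seconds
Time in us = 8192 * 10^6 / 1000000 = 8192

8192


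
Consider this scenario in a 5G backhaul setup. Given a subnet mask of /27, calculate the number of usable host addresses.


Given: subnet mask /27
Host bits = 32 - 27 = 5
Total addresses = 2^5 = 32
Usable hosts = 32 - 2 (network + broadcast) = 30

30


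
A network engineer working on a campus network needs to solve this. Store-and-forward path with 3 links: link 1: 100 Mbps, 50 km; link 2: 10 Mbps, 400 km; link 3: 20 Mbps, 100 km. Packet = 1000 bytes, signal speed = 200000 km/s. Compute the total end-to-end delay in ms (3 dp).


Packet = 1000 bytes = 8000 bits. Store-and-forward: sum (t_trans + t_prop) per link.
Link 1: t_trans = 8000/(100*10^6) s = 0.0800 ms; t_prop = 50/200000 s = 0.2500 ms; subtotal = 0.3300 ms
Link 2: t_trans = 8000/(10*10^6) s = 0.8000 ms; t_prop = 400/200000 s = 2.0000 ms; subtotal = 2.8000 ms
Link 3: t_trans = 8000/(20*10^6) s = 0.4000 ms; t_prop = 100/200000 s = 0.5000 ms; subtotal = 0.9000 ms
End-to-end = 0.3300 + 2.8000 + 0.9000 = 4.0300 ms -> 4.030 ms (3 dp)

4.030


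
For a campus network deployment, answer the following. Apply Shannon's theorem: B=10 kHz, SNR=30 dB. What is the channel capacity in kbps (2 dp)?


Given: B = 10 kHz, SNR = 30 dB
SNR linear = 10^(30/10) = 1000
1 + SNR = 1001
log2(1001) = 9.9672262588
C = 10 * 1000 * 9.9672262588 = 99672.2626 bps
C = 99.672263 kbps -> 99.67 kbps (2 dp)

99.67


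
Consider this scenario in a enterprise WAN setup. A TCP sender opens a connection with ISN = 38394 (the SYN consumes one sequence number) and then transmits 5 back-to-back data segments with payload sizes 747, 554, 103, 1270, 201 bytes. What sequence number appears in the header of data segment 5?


The SYN occupies sequence number ISN = 38394, so the first data byte is ISN + 1 = 38395.
SEQ of data segment i = (ISN + 1) + sum of payload sizes of segments 1..i-1.
Segment 1: SEQ = 38395, payload = 747 bytes
Segment 2: SEQ = 39142, payload = 554 bytes
Segment 3: SEQ = 39696, payload = 103 bytes
Segment 4: SEQ = 39799, payload = 1270 bytes
Segment 5: SEQ = 41069, payload = 201 bytes
SEQ of segment 5 = 38395 + 747 + 554 + 103 + 1270 = 41069

41069


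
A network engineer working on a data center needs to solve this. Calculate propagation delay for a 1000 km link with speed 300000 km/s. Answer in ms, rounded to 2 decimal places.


Given: distance = 1000 km, speed = 300000 km/s
Delay = distance / speed = 1000 / 300000 seconds
Delay in ms = 1000 * 1000 / 300000
Delay = 3.3333 ms
Rounded to 2 dp = 3.33 ms

3.33


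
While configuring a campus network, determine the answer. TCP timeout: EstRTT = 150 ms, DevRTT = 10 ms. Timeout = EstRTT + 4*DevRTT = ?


Given: EstRTT = 150 ms, DevRTT = 10 ms
Timeout = EstRTT + 4 * DevRTT
4 * DevRTT = 4 * 10 = 40
Timeout = 150 + 40 = 190 ms

190


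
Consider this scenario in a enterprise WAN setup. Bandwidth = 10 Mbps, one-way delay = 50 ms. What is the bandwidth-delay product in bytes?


Given: bandwidth = 10 Mbps, delay = 50 ms
BDP in bits = 10 * 10^6 * 50 / 1000
BDP in bits = 500000
BDP in bytes = 500000 / 8 = 62500

62500


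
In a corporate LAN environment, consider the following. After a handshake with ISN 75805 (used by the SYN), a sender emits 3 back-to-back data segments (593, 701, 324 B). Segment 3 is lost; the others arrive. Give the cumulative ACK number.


SYN uses sequence number 75805; first data byte = ISN + 1 = 75806.
Segment 1: SEQ = 75806, len = 593 B, covers [75806, 76398]
Segment 2: SEQ = 76399, len = 701 B, covers [76399, 77099]
Segment 3: SEQ = 77100, len = 324 B, covers [77100, 77423] [LOST]
In-order data received: bytes [75806, 77099] (segments 1..2).
Segment 3 missing -> gap begins at byte 77100.
Cumulative ACK = next expected in-order byte = 75806 + 593 + 701 = 77100

77100


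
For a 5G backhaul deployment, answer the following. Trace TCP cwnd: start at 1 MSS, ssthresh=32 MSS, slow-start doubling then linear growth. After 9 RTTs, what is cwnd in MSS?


RTT 0: cwnd = 1 MSS (initial)
RTT 1: cwnd = 2 MSS (slow start, doubled)
RTT 2: cwnd = 4 MSS (slow start, doubled)
RTT 3: cwnd = 8 MSS (slow start, doubled)
RTT 4: cwnd = 16 MSS (slow start, doubled)
RTT 5: cwnd = 32 MSS (slow start, doubled)
RTT 6: cwnd = 33 MSS (congestion avoidance, +1)
RTT 7: cwnd = 34 MSS (congestion avoidance, +1)
RTT 8: cwnd = 35 MSS (congestion avoidance, +1)
RTT 9: cwnd = 36 MSS (congestion avoidance, +1)

36


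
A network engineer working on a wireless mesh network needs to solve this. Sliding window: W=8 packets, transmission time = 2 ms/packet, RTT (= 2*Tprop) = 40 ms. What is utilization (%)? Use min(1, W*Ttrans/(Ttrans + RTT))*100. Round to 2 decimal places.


Given: W = 8, Ttrans = 2 ms, RTT = 40 ms (= 2 * Tprop, Tprop = 20 ms)
Cycle time = Ttrans + RTT = 2 + 40 = 42 ms (first packet sent until its ACK returns)
W * Ttrans = 8 * 2 = 16 ms of sending per cycle
W * Ttrans / (Ttrans + RTT) = 16 / 42 = 0.380952
U = min(1, 0.380952) = 0.380952
U% = 38.10%

38.10


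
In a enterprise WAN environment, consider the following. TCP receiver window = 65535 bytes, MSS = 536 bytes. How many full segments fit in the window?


Given: RWND = 65535 bytes, MSS = 536 bytes
Full segments = floor(RWND / MSS)
Full segments = floor(65535 / 536)
Full segments = floor(122.2668) = 122

122


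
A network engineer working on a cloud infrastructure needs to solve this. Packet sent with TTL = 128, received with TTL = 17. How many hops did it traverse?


Given: initial TTL = 128, received TTL = 17
Hops = initial TTL - received TTL
Hops = 128 - 17 = 111

111


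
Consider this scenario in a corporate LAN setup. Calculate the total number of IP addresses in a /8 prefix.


Given: CIDR prefix /8
Host bits = 32 - 8 = 24
Total addresses = 2^24 = 16777216

16777216


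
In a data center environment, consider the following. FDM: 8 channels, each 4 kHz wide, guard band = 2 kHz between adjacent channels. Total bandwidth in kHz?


Given: 8 channels, 4 kHz each, guard = 2 kHz
Channel bandwidth = 8 * 4 = 32 kHz
Guard bands = 7 gaps * 2 kHz = 14 kHz
Total = 32 + 14 = 46 kHz

46


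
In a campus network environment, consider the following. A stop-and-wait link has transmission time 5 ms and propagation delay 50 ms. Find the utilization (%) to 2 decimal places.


Given: Ttrans = 5 ms, Tprop = 50 ms
RTT = 2 * Tprop = 2 * 50 = 100 ms
U = Ttrans / (Ttrans + RTT)
U = 5 / (5 + 100)
U = 5 / 105 = 0.047619
U% = 4.76%

4.76


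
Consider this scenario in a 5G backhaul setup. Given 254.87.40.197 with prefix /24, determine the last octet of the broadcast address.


Given: IP = 254.87.40.197, prefix = /24
Host bits = 32 - 24 = 8
Network last octet = 197 AND mask = 0
Host part size = 2^8 - 1 = 255
Broadcast last octet = 0 OR 255 = 255

255


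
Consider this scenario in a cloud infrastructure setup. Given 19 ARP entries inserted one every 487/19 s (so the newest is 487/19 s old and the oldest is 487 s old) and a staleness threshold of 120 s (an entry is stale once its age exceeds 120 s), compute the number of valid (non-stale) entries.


Ages are k * 487/19 s for k = 1..19 (spacing = 25.6316 s).
Entry k is valid iff k * 487/19 <= 120 iff k <= 19 * 120 / 487 = 4.6817
n_valid = floor(4.6817) = 4
(n_stale = 19 - 4 = 15)

4


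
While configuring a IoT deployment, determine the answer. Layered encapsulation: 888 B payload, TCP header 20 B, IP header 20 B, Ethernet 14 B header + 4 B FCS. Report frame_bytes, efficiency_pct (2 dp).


TCP segment = 888 + 20 = 908 B
IP packet = 908 + 20 = 928 B
Ethernet frame = 928 + 14 + 4 = 946 B
Efficiency = app / frame = 888 / 946 = 0.938689 = 93.8689% -> 93.87% (2 dp)

946, 93.87


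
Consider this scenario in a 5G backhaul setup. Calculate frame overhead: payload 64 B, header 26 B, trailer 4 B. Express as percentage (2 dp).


Given: payload = 64 B, header = 26 B, trailer = 4 B
Overhead bytes = header + trailer = 26 + 4 = 30
Total frame = payload + overhead = 64 + 30 = 94
Overhead % = 30 / 94 * 100 = 31.9149% -> 31.91% (2 dp)

31.91


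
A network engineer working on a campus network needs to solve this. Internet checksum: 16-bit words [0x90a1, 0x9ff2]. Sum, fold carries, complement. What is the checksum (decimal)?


Given words: [0x90a1, 0x9ff2]
Step 1: Sum all words
Raw sum = 37025 + 40946 = 77971
Step 2: Fold carry: (12435 + 1) = 12436
One's complement = ~12436 & 0xFFFF = 53099

53099


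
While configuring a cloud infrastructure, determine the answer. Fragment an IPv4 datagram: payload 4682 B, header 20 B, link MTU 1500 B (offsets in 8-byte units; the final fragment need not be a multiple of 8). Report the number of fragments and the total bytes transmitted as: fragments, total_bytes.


Max data per non-final fragment = floor((MTU - header)/8)*8 = floor((1500 - 20)/8)*8 = floor(1480/8)*8 = 1480 B
Final fragment needs no 8-byte alignment: it can carry up to MTU - header = 1480 B
Non-final fragments needed = ceil((payload - 1480) / 1480) = ceil(3202/1480) = ceil(2.1635) = 3
Number of fragments = 3 + 1 = 4
Fragment sizes (data): 3 * 1480 B + 242 B (last, 242 <= 1480 OK)
Total bytes sent = payload + n_frags * header = 4682 + 4*20 = 4682 + 80 = 4762 B

4, 4762


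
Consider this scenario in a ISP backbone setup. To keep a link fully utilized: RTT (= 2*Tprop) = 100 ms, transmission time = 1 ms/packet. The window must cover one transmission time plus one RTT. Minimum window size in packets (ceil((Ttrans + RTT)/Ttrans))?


Given: Ttrans = 1 ms, RTT = 100 ms (= 2 * Tprop, Tprop = 50 ms)
Time until first ACK returns = Ttrans + RTT = 1 + 100 = 101 ms
Need W * Ttrans >= Ttrans + RTT  ->  W >= (Ttrans + RTT) / Ttrans
(Ttrans + RTT) / Ttrans = 101 / 1 = 101
W_min = ceil(101) = 101

101


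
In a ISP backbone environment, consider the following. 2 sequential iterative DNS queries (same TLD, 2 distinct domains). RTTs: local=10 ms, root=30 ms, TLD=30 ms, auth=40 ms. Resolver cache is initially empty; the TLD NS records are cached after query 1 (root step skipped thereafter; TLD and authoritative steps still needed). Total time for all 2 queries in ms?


Lookup 1 (cold cache): local + root + TLD + auth = 10 + 30 + 30 + 40 = 110 ms
Lookups 2..2 (TLD NS cached -> skip root; new domain -> still ask TLD and auth): local + TLD + auth = 10 + 30 + 40 = 80 ms each
Remaining 1 lookups: 1 * 80 = 80 ms
Total = 110 + 80 = 190 ms

190


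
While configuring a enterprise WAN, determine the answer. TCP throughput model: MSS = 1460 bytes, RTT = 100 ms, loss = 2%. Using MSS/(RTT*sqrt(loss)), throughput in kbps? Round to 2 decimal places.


Given: MSS = 1460 bytes, RTT = 100 ms, loss = 2%
RTT in seconds = 100 / 1000 = 0.1
Loss rate = 2% = 0.02
sqrt(loss) = sqrt(0.02) = 0.141421356237
Throughput (bytes/s) = 1460 / (0.1 * 0.141421356237) = 103237.5901
Throughput (kbps) = 103237.5901 * 8 / 1000 = 825.900720 -> 825.90 kbps (2 dp)

825.90


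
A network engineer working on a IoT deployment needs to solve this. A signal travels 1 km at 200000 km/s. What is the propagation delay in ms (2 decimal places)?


Given: distance = 1 km, speed = 200000 km/s
Delay = distance / speed = 1 / 200000 seconds
Delay in ms = 1 * 1000 / 200000
Delay = 0.0050 ms
Rounded to 2 dp = 0.01 ms

0.01


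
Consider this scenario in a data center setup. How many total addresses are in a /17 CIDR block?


Given: CIDR prefix /17
Host bits = 32 - 17 = 15
Total addresses = 2^15 = 32768

32768


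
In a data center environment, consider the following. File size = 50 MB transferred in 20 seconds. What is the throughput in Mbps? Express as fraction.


Given: file = 50 MB, time = 20 s
File in Mb = 50 * 8 = 400 Mb
Throughput = 400 / 20 Mbps
Throughput = 20 Mbps

20


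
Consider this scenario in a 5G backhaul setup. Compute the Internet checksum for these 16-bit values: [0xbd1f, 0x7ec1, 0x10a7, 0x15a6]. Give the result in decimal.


Given words: [0xbd1f, 0x7ec1, 0x10a7, 0x15a6]
Step 1: Sum all words
Raw sum = 48415 + 32449 + 4263 + 5542 = 90669
Step 2: Fold carry: (25133 + 1) = 25134
One's complement = ~25134 & 0xFFFF = 40401

40401


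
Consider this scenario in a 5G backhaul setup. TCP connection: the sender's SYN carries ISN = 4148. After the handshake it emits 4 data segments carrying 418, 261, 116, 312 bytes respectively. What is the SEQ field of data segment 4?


The SYN occupies sequence number ISN = 4148, so the first data byte is ISN + 1 = 4149.
SEQ of data segment i = (ISN + 1) + sum of payload sizes of segments 1..i-1.
Segment 1: SEQ = 4149, payload = 418 bytes
Segment 2: SEQ = 4567, payload = 261 bytes
Segment 3: SEQ = 4828, payload = 116 bytes
Segment 4: SEQ = 4944, payload = 312 bytes
SEQ of segment 4 = 4149 + 418 + 261 + 116 = 4944

4944


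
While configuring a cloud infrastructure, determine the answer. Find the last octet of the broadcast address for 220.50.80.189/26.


Given: IP = 220.50.80.189, prefix = /26
Host bits = 32 - 26 = 6
Network last octet = 189 AND mask = 128
Host part size = 2^6 - 1 = 63
Broadcast last octet = 128 OR 63 = 191

191


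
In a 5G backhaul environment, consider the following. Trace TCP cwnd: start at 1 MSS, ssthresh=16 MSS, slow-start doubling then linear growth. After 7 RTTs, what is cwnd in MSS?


RTT 0: cwnd = 1 MSS (initial)
RTT 1: cwnd = 2 MSS (slow start, doubled)
RTT 2: cwnd = 4 MSS (slow start, doubled)
RTT 3: cwnd = 8 MSS (slow start, doubled)
RTT 4: cwnd = 16 MSS (slow start, doubled)
RTT 5: cwnd = 17 MSS (congestion avoidance, +1)
RTT 6: cwnd = 18 MSS (congestion avoidance, +1)
RTT 7: cwnd = 19 MSS (congestion avoidance, +1)

19


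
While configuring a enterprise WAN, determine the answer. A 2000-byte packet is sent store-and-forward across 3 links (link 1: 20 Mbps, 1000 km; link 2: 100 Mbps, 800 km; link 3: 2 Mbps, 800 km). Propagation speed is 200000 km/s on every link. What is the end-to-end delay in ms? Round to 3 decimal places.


Packet = 2000 bytes = 16000 bits. Store-and-forward: sum (t_trans + t_prop) per link.
Link 1: t_trans = 16000/(20*10^6) s = 0.8000 ms; t_prop = 1000/200000 s = 5.0000 ms; subtotal = 5.8000 ms
Link 2: t_trans = 16000/(100*10^6) s = 0.1600 ms; t_prop = 800/200000 s = 4.0000 ms; subtotal = 4.1600 ms
Link 3: t_trans = 16000/(2*10^6) s = 8.0000 ms; t_prop = 800/200000 s = 4.0000 ms; subtotal = 12.0000 ms
End-to-end = 5.8000 + 4.1600 + 12.0000 = 21.9600 ms -> 21.960 ms (3 dp)

21.960


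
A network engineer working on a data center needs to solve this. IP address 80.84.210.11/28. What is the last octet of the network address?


Given: IP = 80.84.210.11, prefix = /28
Subnet mask = 255.255.255.240
Last octet of IP: 11
Last octet of mask: 240
Network last octet = 11 AND 240 = 0

0


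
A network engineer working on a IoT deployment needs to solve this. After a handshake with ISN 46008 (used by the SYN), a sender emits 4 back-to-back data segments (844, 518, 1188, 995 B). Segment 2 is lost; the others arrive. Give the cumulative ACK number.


SYN uses sequence number 46008; first data byte = ISN + 1 = 46009.
Segment 1: SEQ = 46009, len = 844 B, covers [46009, 46852]
Segment 2: SEQ = 46853, len = 518 B, covers [46853, 47370] [LOST]
Segment 3: SEQ = 47371, len = 1188 B, covers [47371, 48558]
Segment 4: SEQ = 48559, len = 995 B, covers [48559, 49553]
In-order data received: bytes [46009, 46852] (segments 1..1).
Segment 2 missing -> gap begins at byte 46853; later segments buffered out of order.
Cumulative ACK = next expected in-order byte = 46009 + 844 = 46853

46853


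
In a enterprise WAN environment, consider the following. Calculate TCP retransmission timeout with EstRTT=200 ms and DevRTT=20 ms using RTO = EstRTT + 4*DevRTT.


Given: EstRTT = 200 ms, DevRTT = 20 ms
Timeout = EstRTT + 4 * DevRTT
4 * DevRTT = 4 * 20 = 80
Timeout = 200 + 80 = 280 ms

280


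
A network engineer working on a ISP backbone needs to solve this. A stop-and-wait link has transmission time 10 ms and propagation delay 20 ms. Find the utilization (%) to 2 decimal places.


Given: Ttrans = 10 ms, Tprop = 20 ms
RTT = 2 * Tprop = 2 * 20 = 40 ms
U = Ttrans / (Ttrans + RTT)
U = 10 / (10 + 40)
U = 10 / 50 = 0.2
U% = 20.00%

20.00


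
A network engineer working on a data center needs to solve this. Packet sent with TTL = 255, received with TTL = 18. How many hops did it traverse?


Given: initial TTL = 255, received TTL = 18
Hops = initial TTL - received TTL
Hops = 255 - 18 = 237

237


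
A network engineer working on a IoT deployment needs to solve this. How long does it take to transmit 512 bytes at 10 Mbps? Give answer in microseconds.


Given: packet = 512 bytes, bandwidth = 10 Mbps
Packet in bits = 512 * 8 = 4096 bits
Bandwidth = 10 * 10^6 = 10000000 bps
Time = 4096 / 10000000 seconds
Time in us = 4096 * 10^6 / 10000000 = 409.6

409.6


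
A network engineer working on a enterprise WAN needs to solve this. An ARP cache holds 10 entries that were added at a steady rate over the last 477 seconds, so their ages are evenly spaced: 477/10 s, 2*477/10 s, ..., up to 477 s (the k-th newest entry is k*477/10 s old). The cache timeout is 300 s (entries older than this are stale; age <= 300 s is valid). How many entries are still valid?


Ages are k * 477/10 s for k = 1..10 (spacing = 47.7000 s).
Entry k is valid iff k * 477/10 <= 300 iff k <= 10 * 300 / 477 = 6.2893
n_valid = floor(6.2893) = 6
(n_stale = 10 - 6 = 4)

6


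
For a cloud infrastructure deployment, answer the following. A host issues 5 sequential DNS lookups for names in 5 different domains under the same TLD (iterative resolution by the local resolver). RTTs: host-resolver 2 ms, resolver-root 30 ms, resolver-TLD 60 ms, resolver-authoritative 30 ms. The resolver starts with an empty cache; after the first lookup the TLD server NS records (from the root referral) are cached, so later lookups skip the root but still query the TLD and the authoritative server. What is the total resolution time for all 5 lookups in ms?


Lookup 1 (cold cache): local + root + TLD + auth = 2 + 30 + 60 + 30 = 122 ms
Lookups 2..5 (TLD NS cached -> skip root; new domain -> still ask TLD and auth): local + TLD + auth = 2 + 60 + 30 = 92 ms each
Remaining 4 lookups: 4 * 92 = 368 ms
Total = 122 + 368 = 490 ms

490


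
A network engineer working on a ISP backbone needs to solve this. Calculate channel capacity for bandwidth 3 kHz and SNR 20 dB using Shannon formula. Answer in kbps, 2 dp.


Given: B = 3 kHz, SNR = 20 dB
SNR linear = 10^(20/10) = 100
1 + SNR = 101
log2(101) = 6.6582114828
C = 3 * 1000 * 6.6582114828 = 19974.6344 bps
C = 19.974634 kbps -> 19.97 kbps (2 dp)

19.97


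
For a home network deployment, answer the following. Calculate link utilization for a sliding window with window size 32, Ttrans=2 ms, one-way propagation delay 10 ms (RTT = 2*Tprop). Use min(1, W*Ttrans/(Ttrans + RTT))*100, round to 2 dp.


Given: W = 32, Ttrans = 2 ms, RTT = 20 ms (= 2 * Tprop, Tprop = 10 ms)
Cycle time = Ttrans + RTT = 2 + 20 = 22 ms (first packet sent until its ACK returns)
W * Ttrans = 32 * 2 = 64 ms of sending per cycle
W * Ttrans / (Ttrans + RTT) = 64 / 22 = 2.909091
U = min(1, 2.909091) = 1.000000
U% = 100.00%

100.00


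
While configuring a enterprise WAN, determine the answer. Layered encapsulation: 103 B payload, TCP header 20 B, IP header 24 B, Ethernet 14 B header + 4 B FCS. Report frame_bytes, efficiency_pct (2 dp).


TCP segment = 103 + 20 = 123 B
IP packet = 123 + 24 = 147 B
Ethernet frame = 147 + 14 + 4 = 165 B
Efficiency = app / frame = 103 / 165 = 0.624242 = 62.4242% -> 62.42% (2 dp)

165, 62.42


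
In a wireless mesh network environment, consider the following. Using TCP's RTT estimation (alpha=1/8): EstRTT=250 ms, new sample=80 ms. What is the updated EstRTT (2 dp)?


Given: EstRTT = 250 ms, SampleRTT = 80 ms, alpha = 1/8
New EstRTT = (1 - alpha) * EstRTT + alpha * SampleRTT
(7/8) * 250 = 218.75
(1/8) * 80 = 10
New EstRTT = 218.75 + 10 = 228.75 ms -> 228.75 ms (2 dp)

228.75


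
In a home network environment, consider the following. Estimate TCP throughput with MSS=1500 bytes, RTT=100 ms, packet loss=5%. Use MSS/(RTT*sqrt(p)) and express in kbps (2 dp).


Given: MSS = 1500 bytes, RTT = 100 ms, loss = 5%
RTT in seconds = 100 / 1000 = 0.1
Loss rate = 5% = 0.05
sqrt(loss) = sqrt(0.05) = 0.223606797750
Throughput (bytes/s) = 1500 / (0.1 * 0.223606797750) = 67082.0393
Throughput (kbps) = 67082.0393 * 8 / 1000 = 536.656315 -> 536.66 kbps (2 dp)

536.66


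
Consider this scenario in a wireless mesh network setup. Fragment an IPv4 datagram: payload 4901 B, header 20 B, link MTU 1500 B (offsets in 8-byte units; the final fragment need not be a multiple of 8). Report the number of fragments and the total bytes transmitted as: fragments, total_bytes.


Max data per non-final fragment = floor((MTU - header)/8)*8 = floor((1500 - 20)/8)*8 = floor(1480/8)*8 = 1480 B
Final fragment needs no 8-byte alignment: it can carry up to MTU - header = 1480 B
Non-final fragments needed = ceil((payload - 1480) / 1480) = ceil(3421/1480) = ceil(2.3115) = 3
Number of fragments = 3 + 1 = 4
Fragment sizes (data): 3 * 1480 B + 461 B (last, 461 <= 1480 OK)
Total bytes sent = payload + n_frags * header = 4901 + 4*20 = 4901 + 80 = 4981 B

4, 4981


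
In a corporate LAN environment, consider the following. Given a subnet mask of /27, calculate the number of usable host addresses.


Given: subnet mask /27
Host bits = 32 - 27 = 5
Total addresses = 2^5 = 32
Usable hosts = 32 - 2 (network + broadcast) = 30

30


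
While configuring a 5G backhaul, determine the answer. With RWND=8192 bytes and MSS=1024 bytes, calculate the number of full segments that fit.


Given: RWND = 8192 bytes, MSS = 1024 bytes
Full segments = floor(RWND / MSS)
Full segments = floor(8192 / 1024)
Full segments = floor(8.0) = 8

8


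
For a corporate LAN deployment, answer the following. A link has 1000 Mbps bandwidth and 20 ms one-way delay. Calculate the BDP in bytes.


Given: bandwidth = 1000 Mbps, delay = 20 ms
BDP in bits = 1000 * 10^6 * 20 / 1000
BDP in bits = 20000000
BDP in bytes = 20000000 / 8 = 2500000

2500000


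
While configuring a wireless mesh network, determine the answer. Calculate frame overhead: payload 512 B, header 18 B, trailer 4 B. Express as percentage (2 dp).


Given: payload = 512 B, header = 18 B, trailer = 4 B
Overhead bytes = header + trailer = 18 + 4 = 22
Total frame = payload + overhead = 512 + 22 = 534
Overhead % = 22 / 534 * 100 = 4.1199% -> 4.12% (2 dp)

4.12


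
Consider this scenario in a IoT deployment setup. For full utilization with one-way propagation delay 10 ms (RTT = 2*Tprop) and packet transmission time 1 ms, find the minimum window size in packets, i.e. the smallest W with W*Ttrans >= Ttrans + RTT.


Given: Ttrans = 1 ms, RTT = 20 ms (= 2 * Tprop, Tprop = 10 ms)
Time until first ACK returns = Ttrans + RTT = 1 + 20 = 21 ms
Need W * Ttrans >= Ttrans + RTT  ->  W >= (Ttrans + RTT) / Ttrans
(Ttrans + RTT) / Ttrans = 21 / 1 = 21
W_min = ceil(21) = 21

21


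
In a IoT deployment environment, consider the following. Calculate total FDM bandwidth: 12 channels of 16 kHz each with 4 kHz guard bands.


Given: 12 channels, 16 kHz each, guard = 4 kHz
Channel bandwidth = 12 * 16 = 192 kHz
Guard bands = 11 gaps * 4 kHz = 44 kHz
Total = 192 + 44 = 236 kHz

236


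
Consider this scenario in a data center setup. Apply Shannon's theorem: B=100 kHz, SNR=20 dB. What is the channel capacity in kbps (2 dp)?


Given: B = 100 kHz, SNR = 20 dB
SNR linear = 10^(20/10) = 100
1 + SNR = 101
log2(101) = 6.6582114828
C = 100 * 1000 * 6.6582114828 = 665821.1483 bps
C = 665.821148 kbps -> 665.82 kbps (2 dp)

665.82


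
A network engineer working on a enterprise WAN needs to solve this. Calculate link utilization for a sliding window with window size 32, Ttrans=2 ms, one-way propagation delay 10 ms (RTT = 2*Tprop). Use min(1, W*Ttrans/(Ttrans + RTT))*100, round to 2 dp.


Given: W = 32, Ttrans = 2 ms, RTT = 20 ms (= 2 * Tprop, Tprop = 10 ms)
Cycle time = Ttrans + RTT = 2 + 20 = 22 ms (first packet sent until its ACK returns)
W * Ttrans = 32 * 2 = 64 ms of sending per cycle
W * Ttrans / (Ttrans + RTT) = 64 / 22 = 2.909091
U = min(1, 2.909091) = 1.000000
U% = 100.00%

100.00


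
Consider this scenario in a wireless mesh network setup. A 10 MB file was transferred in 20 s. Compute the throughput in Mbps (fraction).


Given: file = 10 MB, time = 20 s
File in Mb = 10 * 8 = 80 Mb
Throughput = 80 / 20 Mbps
Throughput = 4 Mbps

4


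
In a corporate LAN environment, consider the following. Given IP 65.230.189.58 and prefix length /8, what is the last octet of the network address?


Given: IP = 65.230.189.58, prefix = /8
Subnet mask = 255.0.0.0
Last octet of IP: 58
Last octet of mask: 0
Network last octet = 58 AND 0 = 0

0


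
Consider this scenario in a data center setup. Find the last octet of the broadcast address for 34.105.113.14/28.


Given: IP = 34.105.113.14, prefix = /28
Host bits = 32 - 28 = 4
Network last octet = 14 AND mask = 0
Host part size = 2^4 - 1 = 15
Broadcast last octet = 0 OR 15 = 15

15


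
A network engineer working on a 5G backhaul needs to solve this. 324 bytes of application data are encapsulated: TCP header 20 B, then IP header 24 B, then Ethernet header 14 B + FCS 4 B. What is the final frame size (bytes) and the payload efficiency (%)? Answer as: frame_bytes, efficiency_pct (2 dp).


TCP segment = 324 + 20 = 344 B
IP packet = 344 + 24 = 368 B
Ethernet frame = 368 + 14 + 4 = 386 B
Efficiency = app / frame = 324 / 386 = 0.839378 = 83.9378% -> 83.94% (2 dp)

386, 83.94


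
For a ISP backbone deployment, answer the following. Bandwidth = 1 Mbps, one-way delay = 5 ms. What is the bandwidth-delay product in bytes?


Given: bandwidth = 1 Mbps, delay = 5 ms
BDP in bits = 1 * 10^6 * 5 / 1000
BDP in bits = 5000
BDP in bytes = 5000 / 8 = 625

625


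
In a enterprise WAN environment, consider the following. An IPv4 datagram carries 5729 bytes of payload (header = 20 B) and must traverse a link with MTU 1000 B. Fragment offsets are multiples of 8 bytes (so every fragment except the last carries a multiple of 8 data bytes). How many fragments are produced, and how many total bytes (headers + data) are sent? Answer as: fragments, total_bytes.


Max data per non-final fragment = floor((MTU - header)/8)*8 = floor((1000 - 20)/8)*8 = floor(980/8)*8 = 976 B
Final fragment needs no 8-byte alignment: it can carry up to MTU - header = 980 B
Non-final fragments needed = ceil((payload - 980) / 976) = ceil(4749/976) = ceil(4.8658) = 5
Number of fragments = 5 + 1 = 6
Fragment sizes (data): 5 * 976 B + 849 B (last, 849 <= 980 OK)
Total bytes sent = payload + n_frags * header = 5729 + 6*20 = 5729 + 120 = 5849 B

6, 5849


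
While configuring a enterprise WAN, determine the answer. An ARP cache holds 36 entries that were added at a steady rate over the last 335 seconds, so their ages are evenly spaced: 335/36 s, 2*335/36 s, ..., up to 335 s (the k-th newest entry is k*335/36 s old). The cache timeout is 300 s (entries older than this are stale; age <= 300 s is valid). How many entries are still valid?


Ages are k * 335/36 s for k = 1..36 (spacing = 9.3056 s).
Entry k is valid iff k * 335/36 <= 300 iff k <= 36 * 300 / 335 = 32.2388
n_valid = floor(32.2388) = 32
(n_stale = 36 - 32 = 4)

32


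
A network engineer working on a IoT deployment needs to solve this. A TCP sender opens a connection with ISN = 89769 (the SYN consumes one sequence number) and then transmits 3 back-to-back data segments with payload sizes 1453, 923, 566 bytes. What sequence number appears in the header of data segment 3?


The SYN occupies sequence number ISN = 89769, so the first data byte is ISN + 1 = 89770.
SEQ of data segment i = (ISN + 1) + sum of payload sizes of segments 1..i-1.
Segment 1: SEQ = 89770, payload = 1453 bytes
Segment 2: SEQ = 91223, payload = 923 bytes
Segment 3: SEQ = 92146, payload = 566 bytes
SEQ of segment 3 = 89770 + 1453 + 923 = 92146

92146


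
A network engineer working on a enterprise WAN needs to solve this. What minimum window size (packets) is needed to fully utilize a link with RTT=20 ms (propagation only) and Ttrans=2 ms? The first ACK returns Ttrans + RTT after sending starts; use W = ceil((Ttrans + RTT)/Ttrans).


Given: Ttrans = 2 ms, RTT = 20 ms (= 2 * Tprop, Tprop = 10 ms)
Time until first ACK returns = Ttrans + RTT = 2 + 20 = 22 ms
Need W * Ttrans >= Ttrans + RTT  ->  W >= (Ttrans + RTT) / Ttrans
(Ttrans + RTT) / Ttrans = 22 / 2 = 11
W_min = ceil(11) = 11

11


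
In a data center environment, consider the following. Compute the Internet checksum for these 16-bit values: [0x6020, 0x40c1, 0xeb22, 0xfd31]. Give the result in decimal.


Given words: [0x6020, 0x40c1, 0xeb22, 0xfd31]
Step 1: Sum all words
Raw sum = 24608 + 16577 + 60194 + 64817 = 166196
Step 2: Fold carry: (35124 + 2) = 35126
One's complement = ~35126 & 0xFFFF = 30409

30409


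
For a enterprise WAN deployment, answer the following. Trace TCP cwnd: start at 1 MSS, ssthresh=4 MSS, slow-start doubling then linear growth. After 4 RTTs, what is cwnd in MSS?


RTT 0: cwnd = 1 MSS (initial)
RTT 1: cwnd = 2 MSS (slow start, doubled)
RTT 2: cwnd = 4 MSS (slow start, doubled)
RTT 3: cwnd = 5 MSS (congestion avoidance, +1)
RTT 4: cwnd = 6 MSS (congestion avoidance, +1)

6


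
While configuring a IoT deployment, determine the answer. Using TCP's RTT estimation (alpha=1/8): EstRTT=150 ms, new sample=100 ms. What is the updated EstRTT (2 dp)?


Given: EstRTT = 150 ms, SampleRTT = 100 ms, alpha = 1/8
New EstRTT = (1 - alpha) * EstRTT + alpha * SampleRTT
(7/8) * 150 = 131.25
(1/8) * 100 = 12.5
New EstRTT = 131.25 + 12.5 = 143.75 ms -> 143.75 ms (2 dp)

143.75


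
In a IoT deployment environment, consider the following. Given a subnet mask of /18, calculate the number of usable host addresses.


Given: subnet mask /18
Host bits = 32 - 18 = 14
Total addresses = 2^14 = 16384
Usable hosts = 16384 - 2 (network + broadcast) = 16382

16382
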